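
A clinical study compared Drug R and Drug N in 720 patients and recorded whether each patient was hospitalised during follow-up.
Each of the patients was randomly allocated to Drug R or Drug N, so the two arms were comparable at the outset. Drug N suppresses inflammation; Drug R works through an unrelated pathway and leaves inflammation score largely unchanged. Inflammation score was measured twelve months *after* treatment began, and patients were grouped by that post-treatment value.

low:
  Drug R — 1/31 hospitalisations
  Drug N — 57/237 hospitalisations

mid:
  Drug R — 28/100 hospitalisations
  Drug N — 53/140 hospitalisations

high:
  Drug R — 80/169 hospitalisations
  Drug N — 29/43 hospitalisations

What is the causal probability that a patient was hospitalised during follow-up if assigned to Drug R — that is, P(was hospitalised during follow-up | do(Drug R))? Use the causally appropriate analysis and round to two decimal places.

0.36

Stratifying would compare drugs among patients the drugs themselves sorted into inflammation score groups — a form of selection on an intermediate. The unconditioned pooled rates give the total causal effect.
So P(outcome | do(Drug R)) is just the pooled rate for Drug R: 109/300 = 0.363.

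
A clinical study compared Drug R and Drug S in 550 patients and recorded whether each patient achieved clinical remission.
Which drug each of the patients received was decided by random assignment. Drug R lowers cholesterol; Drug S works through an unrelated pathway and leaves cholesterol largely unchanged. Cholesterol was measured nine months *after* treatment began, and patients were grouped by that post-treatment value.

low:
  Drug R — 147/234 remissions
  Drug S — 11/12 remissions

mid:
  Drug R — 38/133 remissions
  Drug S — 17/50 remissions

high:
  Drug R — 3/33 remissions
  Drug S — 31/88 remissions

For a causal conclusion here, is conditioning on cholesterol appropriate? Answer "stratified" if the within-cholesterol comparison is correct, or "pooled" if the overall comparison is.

The stratified and pooled comparisons disagree (Drug S wins within each cholesterol; Drug R wins overall), so the answer turns on the causal role of cholesterol.
Stratifying would compare drugs among patients the drugs themselves sorted into cholesterol groups — a form of selection on an intermediate. The unconditioned pooled rates give the total causal effect.
Pooled: Drug R 47.0% vs Drug S 39.3%; Drug R is higher overall.

pooled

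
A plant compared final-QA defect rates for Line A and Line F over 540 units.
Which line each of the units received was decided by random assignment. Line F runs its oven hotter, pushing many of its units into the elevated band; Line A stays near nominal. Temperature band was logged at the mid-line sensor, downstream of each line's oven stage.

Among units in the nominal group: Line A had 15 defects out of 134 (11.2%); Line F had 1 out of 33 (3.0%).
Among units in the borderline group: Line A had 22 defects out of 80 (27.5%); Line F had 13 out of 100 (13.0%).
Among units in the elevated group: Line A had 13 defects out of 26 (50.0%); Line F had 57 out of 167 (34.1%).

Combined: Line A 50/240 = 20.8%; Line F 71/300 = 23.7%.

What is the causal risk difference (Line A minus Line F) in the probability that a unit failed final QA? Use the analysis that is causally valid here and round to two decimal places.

The stratified and pooled comparisons disagree (Line F wins within each in-process temperature band; Line A wins overall), so the answer turns on the causal role of in-process temperature band.
Stratifying would compare lines among units the lines themselves sorted into in-process temperature band groups — a form of selection on an intermediate. The unconditioned pooled rates give the total causal effect.
The causal difference is the pooled difference: 0.208 − 0.237 = -0.028.

-0.03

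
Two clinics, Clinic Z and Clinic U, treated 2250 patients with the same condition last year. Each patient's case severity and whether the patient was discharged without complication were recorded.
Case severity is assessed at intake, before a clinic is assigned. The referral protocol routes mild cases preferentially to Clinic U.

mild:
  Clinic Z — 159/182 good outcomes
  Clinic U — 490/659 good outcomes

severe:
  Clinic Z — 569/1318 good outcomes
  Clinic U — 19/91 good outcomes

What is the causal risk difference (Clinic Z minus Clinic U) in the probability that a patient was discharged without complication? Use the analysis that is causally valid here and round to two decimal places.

Since case severity is a pre-existing factor (not a product of the clinic) and it affects the outcome on its own, it is a confounder. The stratified rates, not the pooled rate, identify the causal effect.
Adjusting over the population distribution of case severity: 0.374·(0.874−0.744) + 0.626·(0.432−0.209) = +0.188.

+0.19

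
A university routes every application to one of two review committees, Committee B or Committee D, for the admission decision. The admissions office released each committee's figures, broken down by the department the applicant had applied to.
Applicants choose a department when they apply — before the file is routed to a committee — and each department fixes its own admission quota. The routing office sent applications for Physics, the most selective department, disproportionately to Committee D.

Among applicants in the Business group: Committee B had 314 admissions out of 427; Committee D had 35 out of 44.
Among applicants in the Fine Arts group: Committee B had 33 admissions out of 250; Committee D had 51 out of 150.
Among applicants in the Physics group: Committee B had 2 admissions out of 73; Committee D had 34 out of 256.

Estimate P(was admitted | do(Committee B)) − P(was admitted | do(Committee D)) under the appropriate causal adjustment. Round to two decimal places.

-0.12

The stratified and pooled comparisons disagree (Committee D wins within each department; Committee B wins overall), so the answer turns on the causal role of department.
Department satisfies the back-door criterion: it is not a descendant of the review committee, and it blocks the spurious path from review committee to outcome. Adjusting for it (i.e., using the within-department rates) gives the causal effect.
Adjusting over the population distribution of department: 0.393·(0.735−0.795) + 0.333·(0.132−0.340) + 0.274·(0.027−0.133) = -0.122.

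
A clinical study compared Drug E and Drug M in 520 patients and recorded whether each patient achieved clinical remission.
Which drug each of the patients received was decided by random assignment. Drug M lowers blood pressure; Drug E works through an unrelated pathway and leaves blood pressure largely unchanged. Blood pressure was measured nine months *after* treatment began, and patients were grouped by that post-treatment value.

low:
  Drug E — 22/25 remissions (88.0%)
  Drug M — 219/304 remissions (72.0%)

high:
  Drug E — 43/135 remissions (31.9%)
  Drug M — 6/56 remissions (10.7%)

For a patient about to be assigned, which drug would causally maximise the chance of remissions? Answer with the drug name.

Drug M

The stratified and pooled comparisons disagree (Drug E wins within each blood pressure; Drug M wins overall), so the answer turns on the causal role of blood pressure.
Because the drug influences blood pressure, blood pressure is a post-treatment mediator, not a confounder. Stratifying on it would bias the estimate; the causal effect is the crude pooled difference.
Pooled: Drug E 40.6% vs Drug M 62.5%; Drug M is higher overall.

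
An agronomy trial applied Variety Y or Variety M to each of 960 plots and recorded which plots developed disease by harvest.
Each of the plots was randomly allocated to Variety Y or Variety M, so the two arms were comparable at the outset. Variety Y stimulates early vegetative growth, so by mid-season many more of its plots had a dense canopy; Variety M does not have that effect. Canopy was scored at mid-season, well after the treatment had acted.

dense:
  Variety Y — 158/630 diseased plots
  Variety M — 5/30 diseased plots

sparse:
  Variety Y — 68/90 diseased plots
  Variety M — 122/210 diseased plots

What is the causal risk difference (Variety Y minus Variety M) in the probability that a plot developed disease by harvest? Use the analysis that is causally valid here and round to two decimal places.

Variety M is lower inside every mid-season canopy stratum but Variety Y is lower in aggregate. Whether to stratify depends on how mid-season canopy relates to the variety.
Mid-season canopy is downstream of the variety. One should not condition on a consequence of treatment, so the overall rates are the right comparison.
The causal difference is the pooled difference: 0.314 − 0.529 = -0.215.

-0.22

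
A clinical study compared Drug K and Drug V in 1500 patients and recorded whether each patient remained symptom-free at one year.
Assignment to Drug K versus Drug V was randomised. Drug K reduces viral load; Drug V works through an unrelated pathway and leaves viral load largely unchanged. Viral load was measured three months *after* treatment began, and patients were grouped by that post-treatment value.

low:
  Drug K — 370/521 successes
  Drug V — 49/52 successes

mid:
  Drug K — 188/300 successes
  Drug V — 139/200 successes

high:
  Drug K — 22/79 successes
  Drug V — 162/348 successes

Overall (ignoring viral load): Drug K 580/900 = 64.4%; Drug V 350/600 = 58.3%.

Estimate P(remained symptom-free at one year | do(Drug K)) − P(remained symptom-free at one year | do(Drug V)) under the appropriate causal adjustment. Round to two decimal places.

The distribution of viral load is itself part of what the drug does — it is an intermediate outcome. Holding it fixed would remove that part of the effect; the total effect is the pooled difference.
The causal difference is the pooled difference: 0.644 − 0.583 = +0.061.

+0.06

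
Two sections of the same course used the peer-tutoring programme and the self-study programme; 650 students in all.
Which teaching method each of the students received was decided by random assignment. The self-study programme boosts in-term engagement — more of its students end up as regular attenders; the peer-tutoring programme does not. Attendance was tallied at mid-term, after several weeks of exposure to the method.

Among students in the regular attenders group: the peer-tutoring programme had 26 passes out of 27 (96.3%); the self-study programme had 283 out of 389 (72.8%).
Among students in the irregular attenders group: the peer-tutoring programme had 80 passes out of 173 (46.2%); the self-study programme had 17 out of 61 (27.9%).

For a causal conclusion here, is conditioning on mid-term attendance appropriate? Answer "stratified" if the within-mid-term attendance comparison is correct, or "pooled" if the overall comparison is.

pooled

Mid-term attendance here is a post-treatment variable shaped by the teaching method; conditioning on it would introduce bias rather than remove it. The overall comparison is the causal one.
Pooled: the peer-tutoring programme 53.0% vs the self-study programme 66.7%; the self-study programme is higher overall.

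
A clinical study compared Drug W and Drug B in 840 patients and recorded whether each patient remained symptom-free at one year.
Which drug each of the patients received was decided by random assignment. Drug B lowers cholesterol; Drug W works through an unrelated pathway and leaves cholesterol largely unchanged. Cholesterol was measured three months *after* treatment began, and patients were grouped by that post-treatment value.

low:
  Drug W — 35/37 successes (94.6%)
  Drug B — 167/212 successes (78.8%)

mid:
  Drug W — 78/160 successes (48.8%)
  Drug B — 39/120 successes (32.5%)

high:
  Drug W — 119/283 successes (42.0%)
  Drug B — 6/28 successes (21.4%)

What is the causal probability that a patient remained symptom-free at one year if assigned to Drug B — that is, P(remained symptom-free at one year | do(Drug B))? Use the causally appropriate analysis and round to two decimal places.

0.59

The stratified and pooled comparisons disagree (Drug W wins within each cholesterol; Drug B wins overall), so the answer turns on the causal role of cholesterol.
Cholesterol is recorded after the drug and is itself shifted by it — it sits on the causal path from drug to outcome. Conditioning on a mediator would strip out part of the effect we want; the pooled comparison gives the total causal effect.
So P(outcome | do(Drug B)) is just the pooled rate for Drug B: 212/360 = 0.589.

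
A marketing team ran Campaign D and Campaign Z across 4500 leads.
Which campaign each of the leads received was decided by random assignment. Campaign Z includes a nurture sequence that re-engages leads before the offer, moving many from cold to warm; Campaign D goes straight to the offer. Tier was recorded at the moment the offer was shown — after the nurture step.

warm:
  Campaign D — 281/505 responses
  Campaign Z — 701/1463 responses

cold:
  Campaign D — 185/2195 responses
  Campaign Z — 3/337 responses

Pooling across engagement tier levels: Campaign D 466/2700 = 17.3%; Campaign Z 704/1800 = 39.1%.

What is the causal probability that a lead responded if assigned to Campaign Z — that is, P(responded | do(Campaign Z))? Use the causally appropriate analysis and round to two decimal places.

0.39

Stratifying would compare campaigns among leads the campaigns themselves sorted into engagement tier groups — a form of selection on an intermediate. The unconditioned pooled rates give the total causal effect.
So P(outcome | do(Campaign Z)) is just the pooled rate for Campaign Z: 704/1800 = 0.391.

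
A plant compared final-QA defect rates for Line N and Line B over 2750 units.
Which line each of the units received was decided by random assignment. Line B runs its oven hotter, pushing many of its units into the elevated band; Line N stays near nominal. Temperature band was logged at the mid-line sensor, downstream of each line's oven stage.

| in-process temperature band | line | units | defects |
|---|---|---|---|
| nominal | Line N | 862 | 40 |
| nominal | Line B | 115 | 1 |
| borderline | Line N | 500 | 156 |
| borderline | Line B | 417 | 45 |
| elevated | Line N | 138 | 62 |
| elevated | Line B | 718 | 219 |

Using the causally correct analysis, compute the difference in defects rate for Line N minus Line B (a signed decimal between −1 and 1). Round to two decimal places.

In-process temperature band here is a post-treatment variable shaped by the line; conditioning on it would introduce bias rather than remove it. The overall comparison is the causal one.
The causal difference is the pooled difference: 0.172 − 0.212 = -0.040.

-0.04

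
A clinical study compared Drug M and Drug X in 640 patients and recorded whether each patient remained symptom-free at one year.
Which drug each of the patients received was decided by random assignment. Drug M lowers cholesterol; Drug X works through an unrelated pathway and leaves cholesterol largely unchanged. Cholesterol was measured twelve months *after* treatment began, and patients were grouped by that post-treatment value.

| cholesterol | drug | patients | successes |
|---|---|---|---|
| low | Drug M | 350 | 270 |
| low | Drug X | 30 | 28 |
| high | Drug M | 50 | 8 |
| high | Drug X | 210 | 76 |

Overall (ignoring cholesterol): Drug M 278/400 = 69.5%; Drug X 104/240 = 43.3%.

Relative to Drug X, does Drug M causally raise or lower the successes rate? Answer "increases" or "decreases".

Drug X is higher inside every cholesterol stratum but Drug M is higher in aggregate. Whether to stratify depends on how cholesterol relates to the drug.
Cholesterol is downstream of the drug. One should not condition on a consequence of treatment, so the overall rates are the right comparison.
Pooled: Drug M 69.5% vs Drug X 43.3%; Drug M is higher overall.

increases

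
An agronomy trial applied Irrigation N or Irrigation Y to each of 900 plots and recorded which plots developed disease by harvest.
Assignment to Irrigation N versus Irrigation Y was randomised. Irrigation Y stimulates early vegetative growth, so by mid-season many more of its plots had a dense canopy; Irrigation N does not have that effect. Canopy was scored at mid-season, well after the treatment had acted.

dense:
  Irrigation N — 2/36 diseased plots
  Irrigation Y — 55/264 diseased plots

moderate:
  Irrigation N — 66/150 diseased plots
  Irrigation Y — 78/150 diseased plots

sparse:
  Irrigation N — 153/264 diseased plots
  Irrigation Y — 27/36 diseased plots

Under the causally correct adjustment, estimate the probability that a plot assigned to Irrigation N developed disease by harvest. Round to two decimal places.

The distribution of mid-season canopy is itself part of what the irrigation does — it is an intermediate outcome. Holding it fixed would remove that part of the effect; the total effect is the pooled difference.
So P(outcome | do(Irrigation N)) is just the pooled rate for Irrigation N: 221/450 = 0.491.

0.49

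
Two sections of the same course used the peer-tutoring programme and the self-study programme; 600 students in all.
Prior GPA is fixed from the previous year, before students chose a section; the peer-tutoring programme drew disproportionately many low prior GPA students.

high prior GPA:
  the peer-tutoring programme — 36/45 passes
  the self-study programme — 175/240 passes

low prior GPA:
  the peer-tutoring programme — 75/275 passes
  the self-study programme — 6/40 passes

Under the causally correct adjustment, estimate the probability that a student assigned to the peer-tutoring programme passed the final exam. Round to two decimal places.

The imbalance in prior GPA band arose from how students were allocated, not from anything the teaching method did; and prior GPA band independently affects the outcome. The pooled gap is confounded — condition on prior GPA band.
Standardising the peer-tutoring programme to the population prior GPA band mix: 0.475·36/45 + 0.525·75/275 = 0.523.

0.52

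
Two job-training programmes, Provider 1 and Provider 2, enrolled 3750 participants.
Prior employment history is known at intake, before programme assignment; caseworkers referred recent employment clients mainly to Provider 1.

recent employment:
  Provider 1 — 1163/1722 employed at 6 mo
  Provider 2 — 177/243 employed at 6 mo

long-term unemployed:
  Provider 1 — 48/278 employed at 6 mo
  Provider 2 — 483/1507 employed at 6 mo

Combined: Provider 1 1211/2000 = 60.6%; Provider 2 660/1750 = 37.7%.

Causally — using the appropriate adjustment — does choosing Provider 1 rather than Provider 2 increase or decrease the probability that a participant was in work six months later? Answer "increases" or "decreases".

decreases

Since prior employment history is a pre-existing factor (not a product of the programme) and it affects the outcome on its own, it is a confounder. The stratified rates, not the pooled rate, identify the causal effect.
Within each level — recent employment: 67.5% vs 72.8%; long-term unemployed: 17.3% vs 32.1% — Provider 2 is higher every time.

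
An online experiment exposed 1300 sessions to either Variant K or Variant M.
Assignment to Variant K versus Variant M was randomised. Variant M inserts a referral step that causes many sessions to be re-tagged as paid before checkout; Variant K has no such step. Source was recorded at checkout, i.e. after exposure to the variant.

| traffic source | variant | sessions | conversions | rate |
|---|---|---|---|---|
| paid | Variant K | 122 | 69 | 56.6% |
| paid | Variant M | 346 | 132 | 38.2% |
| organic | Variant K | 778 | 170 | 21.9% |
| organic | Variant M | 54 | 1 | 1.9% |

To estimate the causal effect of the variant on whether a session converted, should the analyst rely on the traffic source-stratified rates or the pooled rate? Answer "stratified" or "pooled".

Within every traffic source level Variant K has the higher rate, yet pooled Variant M does — Simpson's reversal.
Traffic source is recorded after the variant and is itself shifted by it — it sits on the causal path from variant to outcome. Conditioning on a mediator would strip out part of the effect we want; the pooled comparison gives the total causal effect.
Pooled: Variant K 26.6% vs Variant M 33.2%; Variant M is higher overall.

pooled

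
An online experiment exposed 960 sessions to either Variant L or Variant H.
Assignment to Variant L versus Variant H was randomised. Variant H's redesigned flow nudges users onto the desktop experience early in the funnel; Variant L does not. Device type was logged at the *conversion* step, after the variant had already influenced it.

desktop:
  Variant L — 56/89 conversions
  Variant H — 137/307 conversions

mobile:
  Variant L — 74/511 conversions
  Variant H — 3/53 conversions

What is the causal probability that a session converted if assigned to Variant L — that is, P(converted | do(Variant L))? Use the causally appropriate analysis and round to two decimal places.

0.22

The stratified and pooled comparisons disagree (Variant L wins within each device type; Variant H wins overall), so the answer turns on the causal role of device type.
Because the variant influences device type, device type is a post-treatment mediator, not a confounder. Stratifying on it would bias the estimate; the causal effect is the crude pooled difference.
So P(outcome | do(Variant L)) is just the pooled rate for Variant L: 130/600 = 0.217.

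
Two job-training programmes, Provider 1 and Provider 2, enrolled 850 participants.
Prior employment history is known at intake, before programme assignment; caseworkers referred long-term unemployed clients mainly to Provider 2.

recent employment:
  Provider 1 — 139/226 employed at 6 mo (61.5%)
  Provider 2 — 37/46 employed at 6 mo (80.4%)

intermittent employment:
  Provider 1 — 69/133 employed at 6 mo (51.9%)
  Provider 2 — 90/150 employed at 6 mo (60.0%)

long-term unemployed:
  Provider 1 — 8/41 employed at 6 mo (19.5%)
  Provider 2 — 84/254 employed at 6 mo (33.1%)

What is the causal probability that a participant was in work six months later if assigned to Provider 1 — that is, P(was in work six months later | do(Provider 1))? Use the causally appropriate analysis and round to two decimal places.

The stratified and pooled comparisons disagree (Provider 2 wins within each prior employment history; Provider 1 wins overall), so the answer turns on the causal role of prior employment history.
Prior employment history is set before the programme has any effect — it is not caused by the programme — and it independently drives the outcome. That makes it a confounder, so the causal comparison is within prior employment history levels.
Standardising Provider 1 to the population prior employment history mix: 0.320·139/226 + 0.333·69/133 + 0.347·8/41 = 0.437.

0.44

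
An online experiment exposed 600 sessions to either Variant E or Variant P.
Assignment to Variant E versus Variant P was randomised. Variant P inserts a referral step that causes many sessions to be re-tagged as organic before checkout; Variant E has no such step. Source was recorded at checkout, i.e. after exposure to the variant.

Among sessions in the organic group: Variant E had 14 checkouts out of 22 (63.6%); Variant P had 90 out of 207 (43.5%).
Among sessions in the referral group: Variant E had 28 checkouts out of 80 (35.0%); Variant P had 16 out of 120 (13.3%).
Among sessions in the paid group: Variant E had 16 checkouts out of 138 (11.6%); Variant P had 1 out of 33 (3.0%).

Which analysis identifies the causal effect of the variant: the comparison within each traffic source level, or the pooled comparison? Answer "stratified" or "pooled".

pooled

Variant E is higher inside every traffic source stratum but Variant P is higher in aggregate. Whether to stratify depends on how traffic source relates to the variant.
The distribution of traffic source is itself part of what the variant does — it is an intermediate outcome. Holding it fixed would remove that part of the effect; the total effect is the pooled difference.
Pooled: Variant E 24.2% vs Variant P 29.7%; Variant P is higher overall.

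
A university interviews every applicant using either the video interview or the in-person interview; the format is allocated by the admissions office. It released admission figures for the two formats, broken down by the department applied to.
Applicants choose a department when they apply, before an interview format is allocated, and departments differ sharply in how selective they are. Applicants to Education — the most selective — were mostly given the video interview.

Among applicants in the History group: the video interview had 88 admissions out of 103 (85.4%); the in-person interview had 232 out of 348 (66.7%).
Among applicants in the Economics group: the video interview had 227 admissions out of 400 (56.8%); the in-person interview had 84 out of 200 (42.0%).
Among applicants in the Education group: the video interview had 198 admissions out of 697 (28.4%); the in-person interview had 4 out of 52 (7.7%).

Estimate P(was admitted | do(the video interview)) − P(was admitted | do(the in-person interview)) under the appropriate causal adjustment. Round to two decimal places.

+0.18

The department-specific comparison favours the video interview throughout, but the pooled figures favour the in-person interview. The question is whether to condition on department.
The imbalance in department arose from how applicants were allocated, not from anything the interview format did; and department independently affects the outcome. The pooled gap is confounded — condition on department.
Adjusting over the population distribution of department: 0.251·(0.854−0.667) + 0.333·(0.568−0.420) + 0.416·(0.284−0.077) = +0.182.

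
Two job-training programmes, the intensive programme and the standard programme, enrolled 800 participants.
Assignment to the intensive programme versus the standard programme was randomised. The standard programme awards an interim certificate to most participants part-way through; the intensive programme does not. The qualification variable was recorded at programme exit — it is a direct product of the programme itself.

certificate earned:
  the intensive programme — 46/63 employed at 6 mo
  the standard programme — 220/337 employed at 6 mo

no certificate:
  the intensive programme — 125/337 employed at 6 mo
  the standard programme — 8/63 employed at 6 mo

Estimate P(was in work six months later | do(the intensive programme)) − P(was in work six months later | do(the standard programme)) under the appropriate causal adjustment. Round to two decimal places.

Because the programme influences qualification attained during the programme, qualification attained during the programme is a post-treatment mediator, not a confounder. Stratifying on it would bias the estimate; the causal effect is the crude pooled difference.
The causal difference is the pooled difference: 0.427 − 0.570 = -0.142.

-0.14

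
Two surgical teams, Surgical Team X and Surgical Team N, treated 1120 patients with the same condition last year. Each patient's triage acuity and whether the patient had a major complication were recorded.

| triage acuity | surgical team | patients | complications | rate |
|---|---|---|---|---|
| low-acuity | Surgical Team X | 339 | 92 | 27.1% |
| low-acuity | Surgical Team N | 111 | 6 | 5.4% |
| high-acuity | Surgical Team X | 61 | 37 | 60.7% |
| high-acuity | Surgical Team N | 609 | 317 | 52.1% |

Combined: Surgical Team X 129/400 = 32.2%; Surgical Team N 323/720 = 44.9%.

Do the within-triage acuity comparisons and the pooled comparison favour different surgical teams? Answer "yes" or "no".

Within each triage acuity level (low-acuity 27.1% vs 5.4%; high-acuity 60.7% vs 52.1%), Surgical Team N has the lower rate every time. Pooled: 32.2% vs 44.9% — Surgical Team X has the lower rate overall. The two comparisons disagree.

yes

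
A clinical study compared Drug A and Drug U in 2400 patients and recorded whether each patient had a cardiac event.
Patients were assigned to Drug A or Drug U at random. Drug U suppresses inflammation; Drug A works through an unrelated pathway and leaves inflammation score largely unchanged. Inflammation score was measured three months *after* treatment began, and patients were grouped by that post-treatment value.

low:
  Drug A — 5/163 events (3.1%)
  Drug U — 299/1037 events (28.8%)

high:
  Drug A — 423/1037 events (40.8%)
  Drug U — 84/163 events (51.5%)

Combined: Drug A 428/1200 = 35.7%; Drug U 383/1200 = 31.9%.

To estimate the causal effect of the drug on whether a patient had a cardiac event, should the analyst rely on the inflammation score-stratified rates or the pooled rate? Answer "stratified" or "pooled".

pooled

Inflammation score is downstream of the drug. One should not condition on a consequence of treatment, so the overall rates are the right comparison.
Pooled: Drug A 35.7% vs Drug U 31.9%; Drug U is lower overall.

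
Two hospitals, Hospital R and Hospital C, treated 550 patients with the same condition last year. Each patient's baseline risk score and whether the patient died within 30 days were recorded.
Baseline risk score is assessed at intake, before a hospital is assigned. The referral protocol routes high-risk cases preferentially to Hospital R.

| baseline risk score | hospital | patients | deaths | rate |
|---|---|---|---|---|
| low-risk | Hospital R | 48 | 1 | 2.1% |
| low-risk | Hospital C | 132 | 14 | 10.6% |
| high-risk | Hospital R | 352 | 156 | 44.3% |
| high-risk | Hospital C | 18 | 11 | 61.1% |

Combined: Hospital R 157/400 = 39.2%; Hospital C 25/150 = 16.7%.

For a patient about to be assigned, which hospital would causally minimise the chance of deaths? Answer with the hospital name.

Baseline risk score differs across hospitals for reasons unrelated to any effect of the hospital itself, and it separately predicts the outcome — a classic confounder. We must compare within baseline risk score levels.
Within each level — low-risk: 2.1% vs 10.6%; high-risk: 44.3% vs 61.1% — Hospital R is lower every time.

Hospital R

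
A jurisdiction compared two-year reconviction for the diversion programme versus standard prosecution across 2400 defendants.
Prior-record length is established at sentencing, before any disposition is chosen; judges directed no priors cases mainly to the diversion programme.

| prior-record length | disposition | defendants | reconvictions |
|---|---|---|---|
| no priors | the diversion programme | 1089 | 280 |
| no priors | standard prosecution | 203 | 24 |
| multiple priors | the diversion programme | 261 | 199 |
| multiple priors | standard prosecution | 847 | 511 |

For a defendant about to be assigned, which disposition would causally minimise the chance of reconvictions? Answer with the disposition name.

The stratified and pooled comparisons disagree (standard prosecution wins within each prior-record length; the diversion programme wins overall), so the answer turns on the causal role of prior-record length.
Prior-record length differs across dispositions for reasons unrelated to any effect of the disposition itself, and it separately predicts the outcome — a classic confounder. We must compare within prior-record length levels.
Within each level — no priors: 25.7% vs 11.8%; multiple priors: 76.2% vs 60.3% — standard prosecution is lower every time.

standard prosecution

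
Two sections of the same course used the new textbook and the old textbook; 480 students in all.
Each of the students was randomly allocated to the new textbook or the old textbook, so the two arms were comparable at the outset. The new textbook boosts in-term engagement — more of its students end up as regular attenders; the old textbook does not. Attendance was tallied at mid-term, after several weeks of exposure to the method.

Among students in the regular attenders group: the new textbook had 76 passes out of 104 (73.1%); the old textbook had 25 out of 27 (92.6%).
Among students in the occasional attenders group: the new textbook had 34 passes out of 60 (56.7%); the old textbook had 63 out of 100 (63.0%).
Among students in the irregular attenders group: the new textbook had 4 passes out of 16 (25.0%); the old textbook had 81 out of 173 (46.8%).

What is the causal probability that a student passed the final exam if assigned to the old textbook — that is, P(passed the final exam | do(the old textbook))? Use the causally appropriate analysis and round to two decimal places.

0.56

The distribution of mid-term attendance is itself part of what the teaching method does — it is an intermediate outcome. Holding it fixed would remove that part of the effect; the total effect is the pooled difference.
So P(outcome | do(the old textbook)) is just the pooled rate for the old textbook: 169/300 = 0.563.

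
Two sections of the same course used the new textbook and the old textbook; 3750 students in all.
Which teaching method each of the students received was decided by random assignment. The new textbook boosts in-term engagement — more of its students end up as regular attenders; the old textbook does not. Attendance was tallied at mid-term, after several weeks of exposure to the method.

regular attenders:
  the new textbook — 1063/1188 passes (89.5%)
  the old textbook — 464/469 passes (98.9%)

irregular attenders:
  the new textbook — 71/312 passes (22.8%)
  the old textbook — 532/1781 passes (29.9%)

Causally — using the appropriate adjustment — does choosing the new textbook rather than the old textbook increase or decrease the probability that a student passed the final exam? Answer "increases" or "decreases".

Mid-term attendance is downstream of the teaching method. One should not condition on a consequence of treatment, so the overall rates are the right comparison.
Pooled: the new textbook 75.6% vs the old textbook 44.3%; the new textbook is higher overall.

increases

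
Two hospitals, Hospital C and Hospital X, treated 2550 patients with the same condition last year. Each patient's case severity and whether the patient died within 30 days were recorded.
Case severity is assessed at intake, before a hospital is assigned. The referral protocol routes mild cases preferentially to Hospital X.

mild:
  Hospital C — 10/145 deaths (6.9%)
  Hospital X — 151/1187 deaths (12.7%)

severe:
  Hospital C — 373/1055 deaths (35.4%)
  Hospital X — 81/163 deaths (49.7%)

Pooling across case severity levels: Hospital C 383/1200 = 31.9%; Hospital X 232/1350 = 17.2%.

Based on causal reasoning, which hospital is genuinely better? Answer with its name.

Hospital C

The imbalance in case severity arose from how patients were allocated, not from anything the hospital did; and case severity independently affects the outcome. The pooled gap is confounded — condition on case severity.
Within each level — mild: 6.9% vs 12.7%; severe: 35.4% vs 49.7% — Hospital C is lower every time.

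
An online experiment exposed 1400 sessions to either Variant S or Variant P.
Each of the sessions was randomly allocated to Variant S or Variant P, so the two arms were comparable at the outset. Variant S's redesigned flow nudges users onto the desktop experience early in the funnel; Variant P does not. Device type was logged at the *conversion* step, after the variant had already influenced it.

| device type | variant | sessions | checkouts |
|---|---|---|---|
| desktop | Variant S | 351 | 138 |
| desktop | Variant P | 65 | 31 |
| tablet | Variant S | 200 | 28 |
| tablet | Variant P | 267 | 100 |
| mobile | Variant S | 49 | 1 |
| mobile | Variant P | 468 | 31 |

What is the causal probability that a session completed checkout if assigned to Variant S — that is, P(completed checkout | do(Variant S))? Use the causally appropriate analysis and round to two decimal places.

0.28

The device type-specific comparison favours Variant P throughout, but the pooled figures favour Variant S. The question is whether to condition on device type.
The distribution of device type is itself part of what the variant does — it is an intermediate outcome. Holding it fixed would remove that part of the effect; the total effect is the pooled difference.
So P(outcome | do(Variant S)) is just the pooled rate for Variant S: 167/600 = 0.278.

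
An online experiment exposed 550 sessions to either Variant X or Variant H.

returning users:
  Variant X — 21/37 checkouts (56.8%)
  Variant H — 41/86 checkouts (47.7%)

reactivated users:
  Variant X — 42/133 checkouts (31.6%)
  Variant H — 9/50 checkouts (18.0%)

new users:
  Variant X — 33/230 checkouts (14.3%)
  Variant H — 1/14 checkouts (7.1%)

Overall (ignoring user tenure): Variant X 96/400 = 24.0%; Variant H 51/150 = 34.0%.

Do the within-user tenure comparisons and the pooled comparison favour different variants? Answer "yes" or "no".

Within each user tenure level (returning users 56.8% vs 47.7%; reactivated users 31.6% vs 18.0%; new users 14.3% vs 7.1%), Variant X has the higher rate every time. Pooled: 24.0% vs 34.0% — Variant H has the higher rate overall. The two comparisons disagree.

yes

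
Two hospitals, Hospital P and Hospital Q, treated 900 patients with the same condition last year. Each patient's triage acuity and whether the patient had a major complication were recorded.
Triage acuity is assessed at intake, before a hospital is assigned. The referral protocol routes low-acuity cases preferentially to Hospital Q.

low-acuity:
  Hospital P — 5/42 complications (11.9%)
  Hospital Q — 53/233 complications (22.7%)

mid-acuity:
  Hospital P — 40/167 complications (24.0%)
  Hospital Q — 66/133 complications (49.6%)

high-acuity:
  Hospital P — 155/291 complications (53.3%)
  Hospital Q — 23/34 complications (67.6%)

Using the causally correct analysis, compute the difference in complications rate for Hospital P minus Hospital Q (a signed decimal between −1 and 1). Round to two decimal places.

-0.17

Triage acuity is set before the hospital has any effect — it is not caused by the hospital — and it independently drives the outcome. That makes it a confounder, so the causal comparison is within triage acuity levels.
Adjusting over the population distribution of triage acuity: 0.306·(0.119−0.227) + 0.333·(0.240−0.496) + 0.361·(0.533−0.676) = -0.171.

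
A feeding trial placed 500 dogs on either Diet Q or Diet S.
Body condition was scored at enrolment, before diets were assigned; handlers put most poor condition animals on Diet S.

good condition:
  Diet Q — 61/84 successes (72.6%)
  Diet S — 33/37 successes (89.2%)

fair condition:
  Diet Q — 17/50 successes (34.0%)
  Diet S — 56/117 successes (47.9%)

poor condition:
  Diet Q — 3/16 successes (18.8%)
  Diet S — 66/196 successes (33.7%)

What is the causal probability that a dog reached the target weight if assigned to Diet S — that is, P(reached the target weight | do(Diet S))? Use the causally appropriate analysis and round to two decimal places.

The stratified and pooled comparisons disagree (Diet S wins within each starting body condition; Diet Q wins overall), so the answer turns on the causal role of starting body condition.
Nothing the diet does changes starting body condition; the imbalance is an allocation artefact. With starting body condition also predicting the outcome, the pooled figure is confounded, and the within-stratum comparison is the causal one.
Standardising Diet S to the population starting body condition mix: 0.242·33/37 + 0.334·56/117 + 0.424·66/196 = 0.518.

0.52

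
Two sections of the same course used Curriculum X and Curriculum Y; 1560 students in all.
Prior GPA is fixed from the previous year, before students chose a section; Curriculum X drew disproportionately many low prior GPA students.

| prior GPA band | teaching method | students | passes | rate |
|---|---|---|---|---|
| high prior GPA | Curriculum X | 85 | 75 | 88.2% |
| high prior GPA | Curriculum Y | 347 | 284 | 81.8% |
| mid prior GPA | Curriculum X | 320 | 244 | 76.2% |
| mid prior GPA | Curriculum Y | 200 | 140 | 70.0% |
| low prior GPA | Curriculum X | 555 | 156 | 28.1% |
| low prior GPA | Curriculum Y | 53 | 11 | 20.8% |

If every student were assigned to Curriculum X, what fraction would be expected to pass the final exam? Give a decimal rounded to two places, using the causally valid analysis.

0.61

Within every prior GPA band level Curriculum X has the higher rate, yet pooled Curriculum Y does — Simpson's reversal.
Prior GPA band is set before the teaching method has any effect — it is not caused by the teaching method — and it independently drives the outcome. That makes it a confounder, so the causal comparison is within prior GPA band levels.
Standardising Curriculum X to the population prior GPA band mix: 0.277·75/85 + 0.333·244/320 + 0.390·156/555 = 0.608.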